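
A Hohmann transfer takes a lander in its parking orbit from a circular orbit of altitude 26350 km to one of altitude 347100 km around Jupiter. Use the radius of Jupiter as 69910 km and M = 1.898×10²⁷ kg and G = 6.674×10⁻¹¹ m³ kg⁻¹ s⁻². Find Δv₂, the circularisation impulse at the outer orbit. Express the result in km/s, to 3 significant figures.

μ = GM = 6.674×10⁻¹¹ × 1.898×10²⁷ = 1.267×10¹⁷ m³/s².
r₁ = 69910 + 26350 = 96260 km = 9.6260×10⁷ m.
r₂ = 69910 + 347100 = 417010 km = 4.1701×10⁸ m.
Transfer ellipse a_t = (r₁ + r₂)/2 = 2.566×10⁸ m.
At r₁: circular v_c1 = √(μ/r₁) = 36280 m/s; transfer-perijove v_p = √[μ(2/r₁ − 1/a_t)] = 46240 m/s.
At r₂: circular v_c2 = √(μ/r₂) = 17430 m/s; transfer-apojove v_a = √[μ(2/r₂ − 1/a_t)] = 10670 m/s.
Δv₂ = v_c2 − v_a = 6755 m/s.
= 6.755 km/s.

Δv ≈ 6.75 km/s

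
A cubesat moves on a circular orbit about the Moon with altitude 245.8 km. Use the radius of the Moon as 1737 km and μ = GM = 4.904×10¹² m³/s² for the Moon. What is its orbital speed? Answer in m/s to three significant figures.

r = 1737 + 245.8 = 1982.8 km = 1.9828×10⁶ m.
For a circular orbit v = √(μ/r) = √(4.904×10¹² / 1.983×10⁶) = √(2.473×10⁶) = 1573 m/s.

v ≈ 1570 m/s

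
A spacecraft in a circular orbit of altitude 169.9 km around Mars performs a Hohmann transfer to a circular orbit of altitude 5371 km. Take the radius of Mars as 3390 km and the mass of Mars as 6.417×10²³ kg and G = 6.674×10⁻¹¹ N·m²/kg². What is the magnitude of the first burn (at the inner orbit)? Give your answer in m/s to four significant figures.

μ = GM = 6.674×10⁻¹¹ × 6.417×10²³ = 4.283×10¹³ m³/s².
r₁ = 3390 + 169.9 = 3559.9 km = 3.5599×10⁶ m.
r₂ = 3390 + 5371 = 8761.0 km = 8.7610×10⁶ m.
Transfer ellipse a_t = (r₁ + r₂)/2 = 6.160×10⁶ m.
At r₁: circular v_c1 = √(μ/r₁) = 3468 m/s; transfer-periapsis v_p = √[μ(2/r₁ − 1/a_t)] = 4136 m/s.
Δv₁ = v_p − v_c1 = 667.8 m/s.

Δv ≈ 667.8 m/s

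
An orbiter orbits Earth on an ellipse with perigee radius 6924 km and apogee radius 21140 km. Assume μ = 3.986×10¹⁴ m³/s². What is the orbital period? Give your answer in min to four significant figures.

T ≈ 275.7 min

Semi-major axis a = (r_p + r_a)/2 = (6924.0 + 21140)/2 = 14032 km = 1.403×10⁷ m.
By Kepler's third law T = 2π√(a³/μ) = 2π × 2.633×10³ = 1.654×10⁴ s.
= 275.7 min.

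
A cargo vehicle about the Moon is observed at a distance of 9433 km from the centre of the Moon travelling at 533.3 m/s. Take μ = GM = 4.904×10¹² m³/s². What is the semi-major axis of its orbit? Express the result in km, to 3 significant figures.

a ≈ 6490 km

r = 9.433×10⁶ m.
Specific orbital energy ε = v²/2 − μ/r = (533.3)²/2 − 4.904×10¹²/9.433×10⁶ = -3.777×10⁵ J/kg.
Since ε = −μ/(2a), a = −μ/(2ε) = 6.492×10⁶ m = 6492.4 km.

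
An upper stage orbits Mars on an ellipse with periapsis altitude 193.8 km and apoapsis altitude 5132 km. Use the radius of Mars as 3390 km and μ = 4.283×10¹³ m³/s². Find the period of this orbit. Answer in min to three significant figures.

r_p = 3390 + 193.8 = 3583.8 km = 3.5838×10⁶ m.
r_a = 3390 + 5132 = 8522.0 km = 8.5220×10⁶ m.
Semi-major axis a = (r_p + r_a)/2 = (3583.8 + 8522.0)/2 = 6052.9 km = 6.053×10⁶ m.
By Kepler's third law T = 2π√(a³/μ) = 2π × 2.275×10³ = 1.430×10⁴ s.
= 238.3 min.

T ≈ 238 min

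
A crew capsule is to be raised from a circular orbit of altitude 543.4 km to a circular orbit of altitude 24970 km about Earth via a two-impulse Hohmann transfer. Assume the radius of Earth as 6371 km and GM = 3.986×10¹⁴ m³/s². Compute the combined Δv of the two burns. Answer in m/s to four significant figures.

r₁ = 6371 + 543.4 = 6914.4 km = 6.9144×10⁶ m.
r₂ = 6371 + 24970 = 31341 km = 3.1341×10⁷ m.
Transfer ellipse a_t = (r₁ + r₂)/2 = 1.913×10⁷ m.
At r₁: circular v_c1 = √(μ/r₁) = 7593 m/s; transfer-perigee v_p = √[μ(2/r₁ − 1/a_t)] = 9719 m/s.
Δv₁ = v_p − v_c1 = 2126 m/s.
At r₂: circular v_c2 = √(μ/r₂) = 3566 m/s; transfer-apogee v_a = √[μ(2/r₂ − 1/a_t)] = 2144 m/s.
Δv₂ = v_c2 − v_a = 1422 m/s.
Total Δv = Δv₁ + Δv₂ = 3548 m/s.

Δv_total ≈ 3548 m/s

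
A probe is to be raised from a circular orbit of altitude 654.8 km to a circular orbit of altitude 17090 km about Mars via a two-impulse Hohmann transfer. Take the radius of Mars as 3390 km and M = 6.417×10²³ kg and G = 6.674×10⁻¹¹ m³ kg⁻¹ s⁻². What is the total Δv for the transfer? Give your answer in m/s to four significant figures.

μ = GM = 6.674×10⁻¹¹ × 6.417×10²³ = 4.283×10¹³ m³/s².
r₁ = 3390 + 654.8 = 4044.8 km = 4.0448×10⁶ m.
r₂ = 3390 + 17090 = 20480 km = 2.0480×10⁷ m.
Transfer ellipse a_t = (r₁ + r₂)/2 = 1.226×10⁷ m.
At r₁: circular v_c1 = √(μ/r₁) = 3254 m/s; transfer-periapsis v_p = √[μ(2/r₁ − 1/a_t)] = 4205 m/s.
Δv₁ = v_p − v_c1 = 951.3 m/s.
At r₂: circular v_c2 = √(μ/r₂) = 1446 m/s; transfer-apoapsis v_a = √[μ(2/r₂ − 1/a_t)] = 830.5 m/s.
Δv₂ = v_c2 − v_a = 615.6 m/s.
Total Δv = Δv₁ + Δv₂ = 1567 m/s.

Δv_total ≈ 1567 m/s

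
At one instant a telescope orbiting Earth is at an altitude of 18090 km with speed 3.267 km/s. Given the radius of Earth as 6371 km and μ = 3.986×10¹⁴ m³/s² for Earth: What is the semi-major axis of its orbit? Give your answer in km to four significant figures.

a ≈ 18190 km

r = 6371 + 18090 = 24461 km = 2.446×10⁷ m.
Specific orbital energy ε = v²/2 − μ/r = (3267)²/2 − 3.986×10¹⁴/2.446×10⁷ = -1.096×10⁷ J/kg.
Since ε = −μ/(2a), a = −μ/(2ε) = 1.819×10⁷ m = 18186 km.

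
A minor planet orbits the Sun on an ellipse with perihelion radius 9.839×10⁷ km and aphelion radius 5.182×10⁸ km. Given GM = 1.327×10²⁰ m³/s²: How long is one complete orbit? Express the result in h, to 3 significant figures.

Semi-major axis a = (r_p + r_a)/2 = (9.8390×10⁷ + 5.1820×10⁸)/2 = 3.0830×10⁸ km = 3.083×10¹¹ m.
By Kepler's third law T = 2π√(a³/μ) = 2π × 1.486×10⁷ = 9.337×10⁷ s.
= 25940 h.

T ≈ 25900 h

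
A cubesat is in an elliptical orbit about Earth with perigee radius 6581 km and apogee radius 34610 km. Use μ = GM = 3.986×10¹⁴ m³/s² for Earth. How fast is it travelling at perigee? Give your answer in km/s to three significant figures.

Semi-major axis a = (r_p + r_a)/2 = 20596 km = 2.060×10⁷ m.
Vis-viva: v² = μ(2/r − 1/a) = 3.986×10¹⁴ × (3.039×10⁻⁷ − 4.855×10⁻⁸) = 1.018×10⁸ m²/s².
v = 10090 m/s = 10.09 km/s.

v ≈ 10.1 km/s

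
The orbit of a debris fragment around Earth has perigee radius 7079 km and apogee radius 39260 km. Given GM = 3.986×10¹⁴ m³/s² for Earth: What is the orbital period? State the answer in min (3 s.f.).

T ≈ 585 min

Semi-major axis a = (r_p + r_a)/2 = (7079.0 + 39260)/2 = 23170 km = 2.317×10⁷ m.
By Kepler's third law T = 2π√(a³/μ) = 2π × 5.586×10³ = 3.510×10⁴ s.
= 585.0 min.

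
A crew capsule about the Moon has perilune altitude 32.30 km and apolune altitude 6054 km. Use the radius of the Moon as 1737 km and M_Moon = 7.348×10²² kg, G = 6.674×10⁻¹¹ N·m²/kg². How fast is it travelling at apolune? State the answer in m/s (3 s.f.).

v ≈ 483 m/s

μ = GM = 6.674×10⁻¹¹ × 7.348×10²² = 4.904×10¹² m³/s².
r_p = 1737 + 32.30 = 1769.3 km = 1.7693×10⁶ m.
r_a = 1737 + 6054 = 7791.0 km = 7.7910×10⁶ m.
Semi-major axis a = (r_p + r_a)/2 = 4780.1 km = 4.780×10⁶ m.
Vis-viva: v² = μ(2/r − 1/a) = 4.904×10¹² × (2.567×10⁻⁷ − 2.092×10⁻⁷) = 2.330×10⁵ m²/s².
v = 482.7 m/s.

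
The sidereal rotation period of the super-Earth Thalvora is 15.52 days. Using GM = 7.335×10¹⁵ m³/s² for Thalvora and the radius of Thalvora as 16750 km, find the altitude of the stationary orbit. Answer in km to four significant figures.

h_sync ≈ 6.771×10⁵ km

T = 15.52 days = 1.341×10⁶ s.
A synchronous orbit has period T, so by Kepler's third law a = (μT²/4π²)^(1/3).
μT²/4π² = 7.335×10¹⁵ × (1.341×10⁶)² / 39.48 = 3.341×10²⁶ m³.
a = 6.939×10⁸ m = 6.9388×10⁵ km.
Altitude h = a − R = 6.9388×10⁵ − 16750 = 6.7713×10⁵ km.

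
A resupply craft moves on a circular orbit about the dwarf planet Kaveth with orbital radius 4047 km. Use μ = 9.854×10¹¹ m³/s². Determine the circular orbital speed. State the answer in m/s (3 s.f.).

v ≈ 493 m/s

r = 4047 km = 4.047×10⁶ m.
For a circular orbit v = √(μ/r) = √(9.854×10¹¹ / 4.047×10⁶) = √(2.435×10⁵) = 493.4 m/s.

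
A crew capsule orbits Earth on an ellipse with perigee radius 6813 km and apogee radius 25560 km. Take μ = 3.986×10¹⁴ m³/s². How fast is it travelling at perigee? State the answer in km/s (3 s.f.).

v ≈ 9.61 km/s

Semi-major axis a = (r_p + r_a)/2 = 16186 km = 1.619×10⁷ m.
Vis-viva: v² = μ(2/r − 1/a) = 3.986×10¹⁴ × (2.936×10⁻⁷ − 6.178×10⁻⁸) = 9.239×10⁷ m²/s².
v = 9612 m/s = 9.612 km/s.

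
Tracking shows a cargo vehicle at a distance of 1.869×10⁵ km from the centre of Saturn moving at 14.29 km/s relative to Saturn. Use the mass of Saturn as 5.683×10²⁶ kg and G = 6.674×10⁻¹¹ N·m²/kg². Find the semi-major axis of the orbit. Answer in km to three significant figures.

a ≈ 1.88×10⁵ km

μ = GM = 6.674×10⁻¹¹ × 5.683×10²⁶ = 3.793×10¹⁶ m³/s².
r = 1.869×10⁸ m.
Specific orbital energy ε = v²/2 − μ/r = (14290)²/2 − 3.793×10¹⁶/1.869×10⁸ = -1.008×10⁸ J/kg.
Since ε = −μ/(2a), a = −μ/(2ε) = 1.881×10⁸ m = 1.8808×10⁵ km.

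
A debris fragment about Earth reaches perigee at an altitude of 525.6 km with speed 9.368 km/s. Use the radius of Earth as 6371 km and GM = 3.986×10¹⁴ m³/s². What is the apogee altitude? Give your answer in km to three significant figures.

apogee altitude ≈ 15400 km

r_p = 6371 + 525.6 = 6896.6 km = 6.897×10⁶ m.
Specific energy ε = v²/2 − μ/r = -1.392×10⁷ J/kg, so a = −μ/(2ε) = 1.432×10⁷ m.
The apsides satisfy r_p + r_a = 2a, so the apogee radius is 2a − r_p = 2.174×10⁷ m = 21745 km.
Apogee altitude = 21745 − 6371 = 15374 km.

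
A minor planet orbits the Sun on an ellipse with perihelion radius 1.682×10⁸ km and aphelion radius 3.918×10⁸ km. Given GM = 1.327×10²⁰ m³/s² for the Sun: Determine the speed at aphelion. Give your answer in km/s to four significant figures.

Semi-major axis a = (r_p + r_a)/2 = 2.8000×10⁸ km = 2.800×10¹¹ m.
Vis-viva: v² = μ(2/r − 1/a) = 1.327×10²⁰ × (5.105×10⁻¹² − 3.571×10⁻¹²) = 2.035×10⁸ m²/s².
v = 14260 m/s = 14.26 km/s.

v ≈ 14.26 km/s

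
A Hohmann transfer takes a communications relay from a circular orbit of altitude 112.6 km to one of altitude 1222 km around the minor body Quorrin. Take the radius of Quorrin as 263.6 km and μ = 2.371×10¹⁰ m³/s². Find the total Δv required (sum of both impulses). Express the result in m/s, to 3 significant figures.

Δv_total ≈ 112 m/s

r₁ = 263.6 + 112.6 = 376.20 km = 3.7620×10⁵ m.
r₂ = 263.6 + 1222 = 1485.6 km = 1.4856×10⁶ m.
Transfer ellipse a_t = (r₁ + r₂)/2 = 9.309×10⁵ m.
At r₁: circular v_c1 = √(μ/r₁) = 251.0 m/s; transfer-periapsis v_p = √[μ(2/r₁ − 1/a_t)] = 317.1 m/s.
Δv₁ = v_p − v_c1 = 66.10 m/s.
At r₂: circular v_c2 = √(μ/r₂) = 126.3 m/s; transfer-apoapsis v_a = √[μ(2/r₂ − 1/a_t)] = 80.31 m/s.
Δv₂ = v_c2 − v_a = 46.02 m/s.
Total Δv = Δv₁ + Δv₂ = 112.1 m/s.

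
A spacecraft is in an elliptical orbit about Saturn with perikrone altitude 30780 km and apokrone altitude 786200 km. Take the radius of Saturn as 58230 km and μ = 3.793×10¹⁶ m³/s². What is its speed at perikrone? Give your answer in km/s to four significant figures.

v ≈ 27.77 km/s

r_p = 58230 + 30780 = 89010 km = 8.9010×10⁷ m.
r_a = 58230 + 786200 = 844430 km = 8.4443×10⁸ m.
Semi-major axis a = (r_p + r_a)/2 = 4.6672×10⁵ km = 4.667×10⁸ m.
Vis-viva: v² = μ(2/r − 1/a) = 3.793×10¹⁶ × (2.247×10⁻⁸ − 2.143×10⁻⁹) = 7.710×10⁸ m²/s².
v = 27770 m/s = 27.77 km/s.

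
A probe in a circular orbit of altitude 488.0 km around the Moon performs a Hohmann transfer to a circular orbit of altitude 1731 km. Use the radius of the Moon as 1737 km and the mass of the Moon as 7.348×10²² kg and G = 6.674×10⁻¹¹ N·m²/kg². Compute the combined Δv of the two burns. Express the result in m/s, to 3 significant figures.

Δv_total ≈ 292 m/s

μ = GM = 6.674×10⁻¹¹ × 7.348×10²² = 4.904×10¹² m³/s².
r₁ = 1737 + 488.0 = 2225.0 km = 2.2250×10⁶ m.
r₂ = 1737 + 1731 = 3468.0 km = 3.4680×10⁶ m.
Transfer ellipse a_t = (r₁ + r₂)/2 = 2.846×10⁶ m.
At r₁: circular v_c1 = √(μ/r₁) = 1485 m/s; transfer-perilune v_p = √[μ(2/r₁ − 1/a_t)] = 1639 m/s.
Δv₁ = v_p − v_c1 = 154.1 m/s.
At r₂: circular v_c2 = √(μ/r₂) = 1189 m/s; transfer-apolune v_a = √[μ(2/r₂ − 1/a_t)] = 1051 m/s.
Δv₂ = v_c2 − v_a = 137.8 m/s.
Total Δv = Δv₁ + Δv₂ = 291.9 m/s.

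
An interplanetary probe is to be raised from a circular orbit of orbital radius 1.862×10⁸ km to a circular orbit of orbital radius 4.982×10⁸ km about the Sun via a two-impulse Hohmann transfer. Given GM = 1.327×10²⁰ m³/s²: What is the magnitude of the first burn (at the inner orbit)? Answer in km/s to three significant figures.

r₁ = 1.862×10⁸ km = 1.862×10¹¹ m.
r₂ = 4.982×10⁸ km = 4.982×10¹¹ m.
Transfer ellipse a_t = (r₁ + r₂)/2 = 3.422×10¹¹ m.
At r₁: circular v_c1 = √(μ/r₁) = 26700 m/s; transfer-perihelion v_p = √[μ(2/r₁ − 1/a_t)] = 32210 m/s.
Δv₁ = v_p − v_c1 = 5515 m/s.
= 5.515 km/s.

Δv ≈ 5.52 km/s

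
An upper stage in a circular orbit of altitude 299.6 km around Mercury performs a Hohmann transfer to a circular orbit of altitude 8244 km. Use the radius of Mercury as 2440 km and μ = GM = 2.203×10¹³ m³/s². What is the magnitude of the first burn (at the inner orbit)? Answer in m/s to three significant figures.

r₁ = 2440 + 299.6 = 2739.6 km = 2.7396×10⁶ m.
r₂ = 2440 + 8244 = 10684 km = 1.0684×10⁷ m.
Transfer ellipse a_t = (r₁ + r₂)/2 = 6.712×10⁶ m.
At r₁: circular v_c1 = √(μ/r₁) = 2836 m/s; transfer-periherm v_p = √[μ(2/r₁ − 1/a_t)] = 3578 m/s.
Δv₁ = v_p − v_c1 = 742.0 m/s.

Δv ≈ 742 m/s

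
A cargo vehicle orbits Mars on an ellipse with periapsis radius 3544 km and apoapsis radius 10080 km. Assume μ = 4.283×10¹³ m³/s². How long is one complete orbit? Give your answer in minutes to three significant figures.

T ≈ 284 minutes

Semi-major axis a = (r_p + r_a)/2 = (3544.0 + 10080)/2 = 6812.0 km = 6.812×10⁶ m.
By Kepler's third law T = 2π√(a³/μ) = 2π × 2.717×10³ = 1.707×10⁴ s.
= 284.5 minutes.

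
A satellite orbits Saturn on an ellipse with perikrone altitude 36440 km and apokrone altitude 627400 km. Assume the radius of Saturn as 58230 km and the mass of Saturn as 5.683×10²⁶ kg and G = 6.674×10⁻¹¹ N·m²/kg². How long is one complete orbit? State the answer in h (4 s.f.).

μ = GM = 6.674×10⁻¹¹ × 5.683×10²⁶ = 3.793×10¹⁶ m³/s².
r_p = 58230 + 36440 = 94670 km = 9.4670×10⁷ m.
r_a = 58230 + 627400 = 685630 km = 6.8563×10⁸ m.
Semi-major axis a = (r_p + r_a)/2 = (94670 + 6.8563×10⁵)/2 = 3.9015×10⁵ km = 3.902×10⁸ m.
By Kepler's third law T = 2π√(a³/μ) = 2π × 3.957×10⁴ = 2.486×10⁵ s.
= 69.06 h.

T ≈ 69.06 h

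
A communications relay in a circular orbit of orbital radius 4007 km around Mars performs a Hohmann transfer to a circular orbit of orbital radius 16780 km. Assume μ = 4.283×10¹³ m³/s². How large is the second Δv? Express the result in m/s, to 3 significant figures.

Δv ≈ 606 m/s

r₁ = 4007 km = 4.007×10⁶ m.
r₂ = 16780 km = 1.678×10⁷ m.
Transfer ellipse a_t = (r₁ + r₂)/2 = 1.039×10⁷ m.
At r₁: circular v_c1 = √(μ/r₁) = 3269 m/s; transfer-periapsis v_p = √[μ(2/r₁ − 1/a_t)] = 4154 m/s.
At r₂: circular v_c2 = √(μ/r₂) = 1598 m/s; transfer-apoapsis v_a = √[μ(2/r₂ − 1/a_t)] = 992.0 m/s.
Δv₂ = v_c2 − v_a = 605.6 m/s.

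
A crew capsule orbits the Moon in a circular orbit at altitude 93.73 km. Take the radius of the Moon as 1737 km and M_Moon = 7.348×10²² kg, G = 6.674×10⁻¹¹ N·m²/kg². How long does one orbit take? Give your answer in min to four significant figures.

T ≈ 117.1 min

μ = GM = 6.674×10⁻¹¹ × 7.348×10²² = 4.904×10¹² m³/s².
r = 1737 + 93.73 = 1830.7 km = 1.8307×10⁶ m.
Kepler's third law: T = 2π√(r³/μ) = 2π√((1.831×10⁶)³ / 4.904×10¹²).
r³/μ = 1.251×10⁶ s², so T = 2π × 1.119×10³ = 7.028×10³ s.
Converting: 7.028×10³ s ÷ 60.00 = 117.1 min.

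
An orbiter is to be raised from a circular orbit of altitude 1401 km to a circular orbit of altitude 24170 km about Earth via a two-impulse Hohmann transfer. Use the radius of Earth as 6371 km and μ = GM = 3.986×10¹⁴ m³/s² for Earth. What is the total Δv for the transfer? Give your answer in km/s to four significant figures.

r₁ = 6371 + 1401 = 7772.0 km = 7.7720×10⁶ m.
r₂ = 6371 + 24170 = 30541 km = 3.0541×10⁷ m.
Transfer ellipse a_t = (r₁ + r₂)/2 = 1.916×10⁷ m.
At r₁: circular v_c1 = √(μ/r₁) = 7161 m/s; transfer-perigee v_p = √[μ(2/r₁ − 1/a_t)] = 9042 m/s.
Δv₁ = v_p − v_c1 = 1881 m/s.
At r₂: circular v_c2 = √(μ/r₂) = 3613 m/s; transfer-apogee v_a = √[μ(2/r₂ − 1/a_t)] = 2301 m/s.
Δv₂ = v_c2 − v_a = 1312 m/s.
Total Δv = Δv₁ + Δv₂ = 3193 m/s = 3.193 km/s.

Δv_total ≈ 3.193 km/s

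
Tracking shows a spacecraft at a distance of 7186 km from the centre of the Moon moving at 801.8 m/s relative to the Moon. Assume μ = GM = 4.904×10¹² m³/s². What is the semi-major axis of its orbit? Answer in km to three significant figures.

a ≈ 6790 km

r = 7.186×10⁶ m.
Specific orbital energy ε = v²/2 − μ/r = (801.8)²/2 − 4.904×10¹²/7.186×10⁶ = -3.610×10⁵ J/kg.
Since ε = −μ/(2a), a = −μ/(2ε) = 6.792×10⁶ m = 6792.3 km.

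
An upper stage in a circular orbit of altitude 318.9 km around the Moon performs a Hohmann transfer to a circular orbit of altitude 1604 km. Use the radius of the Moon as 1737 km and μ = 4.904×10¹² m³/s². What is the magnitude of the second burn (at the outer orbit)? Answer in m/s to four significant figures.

r₁ = 1737 + 318.9 = 2055.9 km = 2.0559×10⁶ m.
r₂ = 1737 + 1604 = 3341.0 km = 3.3410×10⁶ m.
Transfer ellipse a_t = (r₁ + r₂)/2 = 2.698×10⁶ m.
At r₁: circular v_c1 = √(μ/r₁) = 1544 m/s; transfer-perilune v_p = √[μ(2/r₁ − 1/a_t)] = 1719 m/s.
At r₂: circular v_c2 = √(μ/r₂) = 1212 m/s; transfer-apolune v_a = √[μ(2/r₂ − 1/a_t)] = 1058 m/s.
Δv₂ = v_c2 − v_a = 154.0 m/s.

Δv ≈ 154.0 m/s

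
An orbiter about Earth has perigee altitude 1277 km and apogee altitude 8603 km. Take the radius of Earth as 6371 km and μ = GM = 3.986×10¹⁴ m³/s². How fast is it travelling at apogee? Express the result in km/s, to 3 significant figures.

v ≈ 4.24 km/s

r_p = 6371 + 1277 = 7648.0 km = 7.6480×10⁶ m.
r_a = 6371 + 8603 = 14974 km = 1.4974×10⁷ m.
Semi-major axis a = (r_p + r_a)/2 = 11311 km = 1.131×10⁷ m.
Vis-viva: v² = μ(2/r − 1/a) = 3.986×10¹⁴ × (1.336×10⁻⁷ − 8.841×10⁻⁸) = 1.800×10⁷ m²/s².
v = 4243 m/s = 4.243 km/s.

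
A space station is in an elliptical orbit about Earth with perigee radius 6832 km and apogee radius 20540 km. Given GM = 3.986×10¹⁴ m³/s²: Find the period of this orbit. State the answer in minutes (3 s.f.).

T ≈ 266 minutes

Semi-major axis a = (r_p + r_a)/2 = (6832.0 + 20540)/2 = 13686 km = 1.369×10⁷ m.
By Kepler's third law T = 2π√(a³/μ) = 2π × 2.536×10³ = 1.593×10⁴ s.
= 265.6 minutes.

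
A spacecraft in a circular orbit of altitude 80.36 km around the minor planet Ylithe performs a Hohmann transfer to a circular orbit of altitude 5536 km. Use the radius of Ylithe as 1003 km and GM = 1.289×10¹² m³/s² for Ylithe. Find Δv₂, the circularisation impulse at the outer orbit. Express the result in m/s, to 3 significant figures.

Δv ≈ 207 m/s

r₁ = 1003 + 80.36 = 1083.4 km = 1.0834×10⁶ m.
r₂ = 1003 + 5536 = 6539.0 km = 6.5390×10⁶ m.
Transfer ellipse a_t = (r₁ + r₂)/2 = 3.811×10⁶ m.
At r₁: circular v_c1 = √(μ/r₁) = 1091 m/s; transfer-periapsis v_p = √[μ(2/r₁ − 1/a_t)] = 1429 m/s.
At r₂: circular v_c2 = √(μ/r₂) = 444.0 m/s; transfer-apoapsis v_a = √[μ(2/r₂ − 1/a_t)] = 236.7 m/s.
Δv₂ = v_c2 − v_a = 207.3 m/s.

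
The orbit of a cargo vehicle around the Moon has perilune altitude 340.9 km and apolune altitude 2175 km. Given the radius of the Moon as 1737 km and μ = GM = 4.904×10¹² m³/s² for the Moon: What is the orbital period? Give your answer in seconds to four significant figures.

r_p = 1737 + 340.9 = 2077.9 km = 2.0779×10⁶ m.
r_a = 1737 + 2175 = 3912.0 km = 3.9120×10⁶ m.
Semi-major axis a = (r_p + r_a)/2 = (2077.9 + 3912.0)/2 = 2994.9 km = 2.995×10⁶ m.
By Kepler's third law T = 2π√(a³/μ) = 2π × 2.341×10³ = 1.471×10⁴ s.

T ≈ 14710 seconds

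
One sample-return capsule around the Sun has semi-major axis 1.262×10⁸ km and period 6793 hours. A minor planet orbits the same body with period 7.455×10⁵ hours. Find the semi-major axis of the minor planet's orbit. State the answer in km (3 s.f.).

Kepler's third law: a³ ∝ T², so a₂ = a₁ (T₂/T₁)^(2/3).
T₂/T₁ = 109.7, (T₂/T₁)^(2/3) = 22.92.
a₂ = 1.262×10⁸ × 22.92 = 2.893×10⁹ km.

a₂ ≈ 2.89×10⁹ km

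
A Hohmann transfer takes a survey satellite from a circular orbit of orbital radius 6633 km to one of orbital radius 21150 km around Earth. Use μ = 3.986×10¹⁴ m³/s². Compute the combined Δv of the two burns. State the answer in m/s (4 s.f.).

r₁ = 6633 km = 6.633×10⁶ m.
r₂ = 21150 km = 2.115×10⁷ m.
Transfer ellipse a_t = (r₁ + r₂)/2 = 1.389×10⁷ m.
At r₁: circular v_c1 = √(μ/r₁) = 7752 m/s; transfer-perigee v_p = √[μ(2/r₁ − 1/a_t)] = 9565 m/s.
Δv₁ = v_p − v_c1 = 1813 m/s.
At r₂: circular v_c2 = √(μ/r₂) = 4341 m/s; transfer-apogee v_a = √[μ(2/r₂ − 1/a_t)] = 3000 m/s.
Δv₂ = v_c2 − v_a = 1341 m/s.
Total Δv = Δv₁ + Δv₂ = 3155 m/s.

Δv_total ≈ 3155 m/s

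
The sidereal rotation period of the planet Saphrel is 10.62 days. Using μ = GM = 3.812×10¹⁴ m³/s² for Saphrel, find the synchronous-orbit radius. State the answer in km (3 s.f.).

r_sync ≈ 2.01×10⁵ km

T = 10.62 days = 9.176×10⁵ s.
A synchronous orbit has period T, so by Kepler's third law a = (μT²/4π²)^(1/3).
μT²/4π² = 3.812×10¹⁴ × (9.176×10⁵)² / 39.48 = 8.130×10²⁴ m³.
a = 2.011×10⁸ m = 2.0107×10⁵ km.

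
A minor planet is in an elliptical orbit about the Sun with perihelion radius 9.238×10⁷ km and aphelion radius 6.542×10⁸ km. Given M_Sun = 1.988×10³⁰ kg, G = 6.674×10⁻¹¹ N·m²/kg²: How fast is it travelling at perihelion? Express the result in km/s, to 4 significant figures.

μ = GM = 6.674×10⁻¹¹ × 1.988×10³⁰ = 1.327×10²⁰ m³/s².
Semi-major axis a = (r_p + r_a)/2 = 3.7329×10⁸ km = 3.733×10¹¹ m.
Vis-viva: v² = μ(2/r − 1/a) = 1.327×10²⁰ × (2.165×10⁻¹¹ − 2.679×10⁻¹²) = 2.517×10⁹ m²/s².
v = 50170 m/s = 50.17 km/s.

v ≈ 50.17 km/s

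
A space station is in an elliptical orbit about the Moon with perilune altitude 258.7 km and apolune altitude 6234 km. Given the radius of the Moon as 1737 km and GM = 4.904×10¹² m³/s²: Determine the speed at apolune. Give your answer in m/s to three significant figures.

v ≈ 496 m/s

r_p = 1737 + 258.7 = 1995.7 km = 1.9957×10⁶ m.
r_a = 1737 + 6234 = 7971.0 km = 7.9710×10⁶ m.
Semi-major axis a = (r_p + r_a)/2 = 4983.4 km = 4.983×10⁶ m.
Vis-viva: v² = μ(2/r − 1/a) = 4.904×10¹² × (2.509×10⁻⁷ − 2.007×10⁻⁷) = 2.464×10⁵ m²/s².
v = 496.4 m/s.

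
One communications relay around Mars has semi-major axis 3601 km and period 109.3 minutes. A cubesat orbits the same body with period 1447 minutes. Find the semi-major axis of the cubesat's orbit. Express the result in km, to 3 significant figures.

Kepler's third law: a³ ∝ T², so a₂ = a₁ (T₂/T₁)^(2/3).
T₂/T₁ = 13.24, (T₂/T₁)^(2/3) = 5.596.
a₂ = 3601 × 5.596 = 20150 km.

a₂ ≈ 20200 km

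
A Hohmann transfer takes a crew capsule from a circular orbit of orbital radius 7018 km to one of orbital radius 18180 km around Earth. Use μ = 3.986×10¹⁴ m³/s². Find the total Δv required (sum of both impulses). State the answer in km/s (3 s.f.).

r₁ = 7018 km = 7.018×10⁶ m.
r₂ = 18180 km = 1.818×10⁷ m.
Transfer ellipse a_t = (r₁ + r₂)/2 = 1.260×10⁷ m.
At r₁: circular v_c1 = √(μ/r₁) = 7536 m/s; transfer-perigee v_p = √[μ(2/r₁ − 1/a_t)] = 9053 m/s.
Δv₁ = v_p − v_c1 = 1517 m/s.
At r₂: circular v_c2 = √(μ/r₂) = 4682 m/s; transfer-apogee v_a = √[μ(2/r₂ − 1/a_t)] = 3495 m/s.
Δv₂ = v_c2 − v_a = 1188 m/s.
Total Δv = Δv₁ + Δv₂ = 2704 m/s = 2.704 km/s.

Δv_total ≈ 2.70 km/s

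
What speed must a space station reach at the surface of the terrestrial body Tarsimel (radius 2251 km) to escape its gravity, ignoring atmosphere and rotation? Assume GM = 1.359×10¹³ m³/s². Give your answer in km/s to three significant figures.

r = R = 2.251×10⁶ m.
Escape speed v_esc = √(2μ/r) = √(2 × 1.359×10¹³ / 2.251×10⁶) = √(1.207×10⁷) = 3475 m/s.
= 3.475 km/s.

v_esc ≈ 3.47 km/s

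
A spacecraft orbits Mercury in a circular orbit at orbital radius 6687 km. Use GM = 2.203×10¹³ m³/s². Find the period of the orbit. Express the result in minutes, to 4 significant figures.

T ≈ 385.8 minutes

r = 6687 km = 6.687×10⁶ m.
Kepler's third law: T = 2π√(r³/μ) = 2π√((6.687×10⁶)³ / 2.203×10¹³).
r³/μ = 1.357×10⁷ s², so T = 2π × 3.684×10³ = 2.315×10⁴ s.
Converting: 2.315×10⁴ s ÷ 60.00 = 385.8 minutes.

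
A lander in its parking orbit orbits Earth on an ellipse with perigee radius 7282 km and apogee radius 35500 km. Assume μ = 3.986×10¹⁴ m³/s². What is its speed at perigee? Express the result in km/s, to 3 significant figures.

v ≈ 9.53 km/s

Semi-major axis a = (r_p + r_a)/2 = 21391 km = 2.139×10⁷ m.
Vis-viva: v² = μ(2/r − 1/a) = 3.986×10¹⁴ × (2.746×10⁻⁷ − 4.675×10⁻⁸) = 9.084×10⁷ m²/s².
v = 9531 m/s = 9.531 km/s.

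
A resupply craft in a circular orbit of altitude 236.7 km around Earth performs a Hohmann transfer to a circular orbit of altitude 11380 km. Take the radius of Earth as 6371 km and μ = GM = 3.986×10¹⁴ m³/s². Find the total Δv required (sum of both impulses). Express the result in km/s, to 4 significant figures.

Δv_total ≈ 2.858 km/s

r₁ = 6371 + 236.7 = 6607.7 km = 6.6077×10⁶ m.
r₂ = 6371 + 11380 = 17751 km = 1.7751×10⁷ m.
Transfer ellipse a_t = (r₁ + r₂)/2 = 1.218×10⁷ m.
At r₁: circular v_c1 = √(μ/r₁) = 7767 m/s; transfer-perigee v_p = √[μ(2/r₁ − 1/a_t)] = 9377 m/s.
Δv₁ = v_p − v_c1 = 1610 m/s.
At r₂: circular v_c2 = √(μ/r₂) = 4739 m/s; transfer-apogee v_a = √[μ(2/r₂ − 1/a_t)] = 3490 m/s.
Δv₂ = v_c2 − v_a = 1248 m/s.
Total Δv = Δv₁ + Δv₂ = 2858 m/s = 2.858 km/s.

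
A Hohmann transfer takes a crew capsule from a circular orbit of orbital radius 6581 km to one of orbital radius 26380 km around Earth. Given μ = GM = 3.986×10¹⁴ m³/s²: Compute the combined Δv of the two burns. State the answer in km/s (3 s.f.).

r₁ = 6581 km = 6.581×10⁶ m.
r₂ = 26380 km = 2.638×10⁷ m.
Transfer ellipse a_t = (r₁ + r₂)/2 = 1.648×10⁷ m.
At r₁: circular v_c1 = √(μ/r₁) = 7783 m/s; transfer-perigee v_p = √[μ(2/r₁ − 1/a_t)] = 9846 m/s.
Δv₁ = v_p − v_c1 = 2064 m/s.
At r₂: circular v_c2 = √(μ/r₂) = 3887 m/s; transfer-apogee v_a = √[μ(2/r₂ − 1/a_t)] = 2456 m/s.
Δv₂ = v_c2 − v_a = 1431 m/s.
Total Δv = Δv₁ + Δv₂ = 3495 m/s = 3.495 km/s.

Δv_total ≈ 3.49 km/s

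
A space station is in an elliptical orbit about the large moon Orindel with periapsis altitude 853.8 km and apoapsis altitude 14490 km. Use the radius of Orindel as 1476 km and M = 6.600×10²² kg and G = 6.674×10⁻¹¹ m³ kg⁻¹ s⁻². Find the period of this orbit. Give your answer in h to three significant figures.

T ≈ 23.0 h

μ = GM = 6.674×10⁻¹¹ × 6.600×10²² = 4.405×10¹² m³/s².
r_p = 1476 + 853.8 = 2329.8 km = 2.3298×10⁶ m.
r_a = 1476 + 14490 = 15966 km = 1.5966×10⁷ m.
Semi-major axis a = (r_p + r_a)/2 = (2329.8 + 15966)/2 = 9147.9 km = 9.148×10⁶ m.
By Kepler's third law T = 2π√(a³/μ) = 2π × 1.318×10⁴ = 8.283×10⁴ s.
= 23.01 h.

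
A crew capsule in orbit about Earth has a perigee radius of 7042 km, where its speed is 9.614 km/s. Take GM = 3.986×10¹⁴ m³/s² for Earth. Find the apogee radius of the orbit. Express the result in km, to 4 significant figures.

r_p = 7.042×10⁶ m.
Specific energy ε = v²/2 − μ/r = -1.039×10⁷ J/kg, so a = −μ/(2ε) = 1.918×10⁷ m.
The apsides satisfy r_p + r_a = 2a, so the apogee radius is 2a − r_p = 3.133×10⁷ m = 31326 km.

apogee radius ≈ 31330 km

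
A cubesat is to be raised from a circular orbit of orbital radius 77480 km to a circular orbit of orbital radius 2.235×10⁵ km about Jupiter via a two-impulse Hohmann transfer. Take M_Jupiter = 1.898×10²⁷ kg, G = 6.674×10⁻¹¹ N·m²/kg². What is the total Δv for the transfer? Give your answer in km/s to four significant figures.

Δv_total ≈ 15.57 km/s

μ = GM = 6.674×10⁻¹¹ × 1.898×10²⁷ = 1.267×10¹⁷ m³/s².
r₁ = 77480 km = 7.748×10⁷ m.
r₂ = 2.235×10⁵ km = 2.235×10⁸ m.
Transfer ellipse a_t = (r₁ + r₂)/2 = 1.505×10⁸ m.
At r₁: circular v_c1 = √(μ/r₁) = 40430 m/s; transfer-perijove v_p = √[μ(2/r₁ − 1/a_t)] = 49280 m/s.
Δv₁ = v_p − v_c1 = 8842 m/s.
At r₂: circular v_c2 = √(μ/r₂) = 23810 m/s; transfer-apojove v_a = √[μ(2/r₂ − 1/a_t)] = 17080 m/s.
Δv₂ = v_c2 − v_a = 6725 m/s.
Total Δv = Δv₁ + Δv₂ = 15570 m/s = 15.57 km/s.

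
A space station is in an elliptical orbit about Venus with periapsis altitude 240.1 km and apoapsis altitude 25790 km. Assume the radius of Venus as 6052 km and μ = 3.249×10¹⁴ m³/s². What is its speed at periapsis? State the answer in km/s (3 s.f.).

r_p = 6052 + 240.1 = 6292.1 km = 6.2921×10⁶ m.
r_a = 6052 + 25790 = 31842 km = 3.1842×10⁷ m.
Semi-major axis a = (r_p + r_a)/2 = 19067 km = 1.907×10⁷ m.
Vis-viva: v² = μ(2/r − 1/a) = 3.249×10¹⁴ × (3.179×10⁻⁷ − 5.245×10⁻⁸) = 8.623×10⁷ m²/s².
v = 9286 m/s = 9.286 km/s.

v ≈ 9.29 km/s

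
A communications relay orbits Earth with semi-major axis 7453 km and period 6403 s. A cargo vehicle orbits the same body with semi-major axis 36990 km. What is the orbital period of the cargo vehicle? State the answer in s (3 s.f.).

T₂ ≈ 70800 s

Kepler's third law: T² ∝ a³, so T₂ = T₁ (a₂/a₁)^(3/2).
a₂/a₁ = 4.963, (a₂/a₁)^(3/2) = 11.06.
T₂ = 6403 × 11.06 = 70800 s.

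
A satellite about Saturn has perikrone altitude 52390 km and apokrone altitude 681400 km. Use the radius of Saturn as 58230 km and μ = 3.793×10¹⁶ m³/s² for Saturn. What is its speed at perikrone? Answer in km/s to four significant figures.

v ≈ 24.42 km/s

r_p = 58230 + 52390 = 110620 km = 1.1062×10⁸ m.
r_a = 58230 + 681400 = 739630 km = 7.3963×10⁸ m.
Semi-major axis a = (r_p + r_a)/2 = 4.2512×10⁵ km = 4.251×10⁸ m.
Vis-viva: v² = μ(2/r − 1/a) = 3.793×10¹⁶ × (1.808×10⁻⁸ − 2.352×10⁻⁹) = 5.966×10⁸ m²/s².
v = 24420 m/s = 24.42 km/s.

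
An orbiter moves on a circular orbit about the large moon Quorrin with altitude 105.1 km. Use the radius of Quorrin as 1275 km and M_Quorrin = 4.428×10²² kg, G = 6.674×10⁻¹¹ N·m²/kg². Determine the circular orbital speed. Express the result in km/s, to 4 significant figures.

μ = GM = 6.674×10⁻¹¹ × 4.428×10²² = 2.955×10¹² m³/s².
r = 1275 + 105.1 = 1380.1 km = 1.3801×10⁶ m.
For a circular orbit v = √(μ/r) = √(2.955×10¹² / 1.380×10⁶) = √(2.141×10⁶) = 1463 m/s.
That is 1.463 km/s.

v ≈ 1.463 km/s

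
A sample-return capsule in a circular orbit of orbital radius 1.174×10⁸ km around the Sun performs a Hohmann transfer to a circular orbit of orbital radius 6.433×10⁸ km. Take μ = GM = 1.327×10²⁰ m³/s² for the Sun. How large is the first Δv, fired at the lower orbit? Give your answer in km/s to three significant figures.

r₁ = 1.174×10⁸ km = 1.174×10¹¹ m.
r₂ = 6.433×10⁸ km = 6.433×10¹¹ m.
Transfer ellipse a_t = (r₁ + r₂)/2 = 3.804×10¹¹ m.
At r₁: circular v_c1 = √(μ/r₁) = 33620 m/s; transfer-perihelion v_p = √[μ(2/r₁ − 1/a_t)] = 43720 m/s.
Δv₁ = v_p − v_c1 = 10100 m/s.
= 10.10 km/s.

Δv ≈ 10.1 km/s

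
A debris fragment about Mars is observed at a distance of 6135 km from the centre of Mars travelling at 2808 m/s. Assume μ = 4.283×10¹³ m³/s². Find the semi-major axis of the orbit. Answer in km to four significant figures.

a ≈ 7047 km

r = 6.135×10⁶ m.
Specific orbital energy ε = v²/2 − μ/r = (2808)²/2 − 4.283×10¹³/6.135×10⁶ = -3.039×10⁶ J/kg.
Since ε = −μ/(2a), a = −μ/(2ε) = 7.047×10⁶ m = 7047.1 km.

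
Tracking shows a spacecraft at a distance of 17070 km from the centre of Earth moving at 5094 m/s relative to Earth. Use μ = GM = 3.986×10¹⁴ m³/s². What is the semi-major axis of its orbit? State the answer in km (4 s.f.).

r = 1.707×10⁷ m.
Vis-viva rearranged: 1/a = 2/r − v²/μ = 1.172×10⁻⁷ − 6.510×10⁻⁸ = 5.206×10⁻⁸ m⁻¹.
a = 1.921×10⁷ m = 19207 km.

a ≈ 19210 km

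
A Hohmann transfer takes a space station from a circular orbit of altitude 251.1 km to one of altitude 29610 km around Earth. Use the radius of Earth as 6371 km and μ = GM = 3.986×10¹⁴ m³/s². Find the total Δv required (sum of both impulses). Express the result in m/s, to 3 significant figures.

Δv_total ≈ 3800 m/s

r₁ = 6371 + 251.1 = 6622.1 km = 6.6221×10⁶ m.
r₂ = 6371 + 29610 = 35981 km = 3.5981×10⁷ m.
Transfer ellipse a_t = (r₁ + r₂)/2 = 2.130×10⁷ m.
At r₁: circular v_c1 = √(μ/r₁) = 7758 m/s; transfer-perigee v_p = √[μ(2/r₁ − 1/a_t)] = 10080 m/s.
Δv₁ = v_p − v_c1 = 2325 m/s.
At r₂: circular v_c2 = √(μ/r₂) = 3328 m/s; transfer-apogee v_a = √[μ(2/r₂ − 1/a_t)] = 1856 m/s.
Δv₂ = v_c2 − v_a = 1473 m/s.
Total Δv = Δv₁ + Δv₂ = 3798 m/s.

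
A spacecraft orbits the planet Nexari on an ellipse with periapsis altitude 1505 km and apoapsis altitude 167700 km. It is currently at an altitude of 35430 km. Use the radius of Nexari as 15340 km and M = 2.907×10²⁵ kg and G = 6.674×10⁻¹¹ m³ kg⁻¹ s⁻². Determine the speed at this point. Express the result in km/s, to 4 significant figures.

μ = GM = 6.674×10⁻¹¹ × 2.907×10²⁵ = 1.940×10¹⁵ m³/s².
r_p = 15340 + 1505 = 16845 km = 1.6845×10⁷ m.
r_a = 15340 + 167700 = 183040 km = 1.8304×10⁸ m.
r = 15340 + 35430 = 50770 km = 5.077×10⁷ m.
Semi-major axis a = (r_p + r_a)/2 = 99942 km = 9.994×10⁷ m.
Vis-viva: v² = μ(2/r − 1/a) = 1.940×10¹⁵ × (3.939×10⁻⁸ − 1.001×10⁻⁸) = 5.702×10⁷ m²/s².
v = 7551 m/s = 7.551 km/s.

v ≈ 7.551 km/s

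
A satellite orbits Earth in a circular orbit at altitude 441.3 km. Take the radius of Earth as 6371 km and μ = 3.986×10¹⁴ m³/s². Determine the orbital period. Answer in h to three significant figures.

r = 6371 + 441.3 = 6812.3 km = 6.8123×10⁶ m.
Kepler's third law: T = 2π√(r³/μ) = 2π√((6.812×10⁶)³ / 3.986×10¹⁴).
r³/μ = 7.931×10⁵ s², so T = 2π × 8.906×10² = 5.596×10³ s.
Converting: 5.596×10³ s ÷ 3600 = 1.554 h.

T ≈ 1.55 h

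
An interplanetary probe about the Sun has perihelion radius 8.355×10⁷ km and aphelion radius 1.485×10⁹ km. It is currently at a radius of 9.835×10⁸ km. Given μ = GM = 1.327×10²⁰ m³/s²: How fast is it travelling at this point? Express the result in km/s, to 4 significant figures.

Semi-major axis a = (r_p + r_a)/2 = 7.8428×10⁸ km = 7.843×10¹¹ m.
Vis-viva: v² = μ(2/r − 1/a) = 1.327×10²⁰ × (2.034×10⁻¹² − 1.275×10⁻¹²) = 1.007×10⁸ m²/s².
v = 10030 m/s = 10.03 km/s.

v ≈ 10.03 km/s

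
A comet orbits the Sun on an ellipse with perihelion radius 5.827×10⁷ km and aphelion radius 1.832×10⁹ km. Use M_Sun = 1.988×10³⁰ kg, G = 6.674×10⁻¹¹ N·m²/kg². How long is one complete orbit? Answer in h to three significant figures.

μ = GM = 6.674×10⁻¹¹ × 1.988×10³⁰ = 1.327×10²⁰ m³/s².
Semi-major axis a = (r_p + r_a)/2 = (5.8270×10⁷ + 1.8320×10⁹)/2 = 9.4514×10⁸ km = 9.451×10¹¹ m.
By Kepler's third law T = 2π√(a³/μ) = 2π × 7.977×10⁷ = 5.012×10⁸ s.
= 1.392×10⁵ h.

T ≈ 139000 h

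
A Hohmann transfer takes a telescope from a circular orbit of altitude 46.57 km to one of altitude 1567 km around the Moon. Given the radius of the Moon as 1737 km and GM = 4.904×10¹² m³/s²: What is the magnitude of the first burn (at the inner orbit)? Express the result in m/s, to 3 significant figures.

Δv ≈ 232 m/s

r₁ = 1737 + 46.57 = 1783.6 km = 1.7836×10⁶ m.
r₂ = 1737 + 1567 = 3304.0 km = 3.3040×10⁶ m.
Transfer ellipse a_t = (r₁ + r₂)/2 = 2.544×10⁶ m.
At r₁: circular v_c1 = √(μ/r₁) = 1658 m/s; transfer-perilune v_p = √[μ(2/r₁ − 1/a_t)] = 1890 m/s.
Δv₁ = v_p − v_c1 = 231.6 m/s.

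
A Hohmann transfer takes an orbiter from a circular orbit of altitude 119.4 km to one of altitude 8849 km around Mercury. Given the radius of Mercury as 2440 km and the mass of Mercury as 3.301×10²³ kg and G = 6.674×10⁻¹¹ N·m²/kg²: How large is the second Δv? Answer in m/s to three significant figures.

Δv ≈ 548 m/s

μ = GM = 6.674×10⁻¹¹ × 3.301×10²³ = 2.203×10¹³ m³/s².
r₁ = 2440 + 119.4 = 2559.4 km = 2.5594×10⁶ m.
r₂ = 2440 + 8849 = 11289 km = 1.1289×10⁷ m.
Transfer ellipse a_t = (r₁ + r₂)/2 = 6.924×10⁶ m.
At r₁: circular v_c1 = √(μ/r₁) = 2934 m/s; transfer-periherm v_p = √[μ(2/r₁ − 1/a_t)] = 3746 m/s.
At r₂: circular v_c2 = √(μ/r₂) = 1397 m/s; transfer-apoherm v_a = √[μ(2/r₂ − 1/a_t)] = 849.3 m/s.
Δv₂ = v_c2 − v_a = 547.7 m/s.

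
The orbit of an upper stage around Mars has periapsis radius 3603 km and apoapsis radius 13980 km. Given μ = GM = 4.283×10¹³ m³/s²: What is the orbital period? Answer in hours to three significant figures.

Semi-major axis a = (r_p + r_a)/2 = (3603.0 + 13980)/2 = 8791.5 km = 8.792×10⁶ m.
By Kepler's third law T = 2π√(a³/μ) = 2π × 3.983×10³ = 2.503×10⁴ s.
= 6.952 hours.

T ≈ 6.95 hours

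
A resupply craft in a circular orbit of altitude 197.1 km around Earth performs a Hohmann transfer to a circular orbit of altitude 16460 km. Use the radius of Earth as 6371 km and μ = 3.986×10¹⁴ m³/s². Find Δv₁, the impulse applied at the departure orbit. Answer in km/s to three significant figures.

r₁ = 6371 + 197.1 = 6568.1 km = 6.5681×10⁶ m.
r₂ = 6371 + 16460 = 22831 km = 2.2831×10⁷ m.
Transfer ellipse a_t = (r₁ + r₂)/2 = 1.470×10⁷ m.
At r₁: circular v_c1 = √(μ/r₁) = 7790 m/s; transfer-perigee v_p = √[μ(2/r₁ − 1/a_t)] = 9709 m/s.
Δv₁ = v_p − v_c1 = 1918 m/s.
= 1.918 km/s.

Δv ≈ 1.92 km/s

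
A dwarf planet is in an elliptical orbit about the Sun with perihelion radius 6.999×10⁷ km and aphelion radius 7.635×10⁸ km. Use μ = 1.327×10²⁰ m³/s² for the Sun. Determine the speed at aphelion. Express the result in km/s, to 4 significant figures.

v ≈ 5.403 km/s

Semi-major axis a = (r_p + r_a)/2 = 4.1674×10⁸ km = 4.167×10¹¹ m.
Vis-viva: v² = μ(2/r − 1/a) = 1.327×10²⁰ × (2.620×10⁻¹² − 2.400×10⁻¹²) = 2.919×10⁷ m²/s².
v = 5403 m/s = 5.403 km/s.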